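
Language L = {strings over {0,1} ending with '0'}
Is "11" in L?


last symbol = '1'

No, "11" is not in L


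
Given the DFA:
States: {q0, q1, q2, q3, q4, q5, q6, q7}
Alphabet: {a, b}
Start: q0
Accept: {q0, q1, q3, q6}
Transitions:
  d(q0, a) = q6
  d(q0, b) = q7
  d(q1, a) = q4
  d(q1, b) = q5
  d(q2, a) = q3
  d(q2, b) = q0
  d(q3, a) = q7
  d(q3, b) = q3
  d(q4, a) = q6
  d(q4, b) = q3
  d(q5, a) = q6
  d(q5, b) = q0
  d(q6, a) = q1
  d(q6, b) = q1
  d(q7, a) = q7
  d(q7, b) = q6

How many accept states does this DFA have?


Accept states listed: {q0, q1, q3, q6}
Counting: q0(1) q1(2) q3(3) q6(4)

4


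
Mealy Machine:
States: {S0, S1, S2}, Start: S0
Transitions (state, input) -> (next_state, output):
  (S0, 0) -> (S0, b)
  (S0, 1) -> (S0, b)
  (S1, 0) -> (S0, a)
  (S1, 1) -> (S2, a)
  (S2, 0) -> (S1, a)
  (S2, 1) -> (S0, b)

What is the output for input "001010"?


Step-by-step:
  (S0, 0) -> (S0, b)
  (S0, 0) -> (S0, b)
  (S0, 1) -> (S0, b)
  (S0, 0) -> (S0, b)
  (S0, 1) -> (S0, b)
  (S0, 0) -> (S0, b)

"bbbbbb"


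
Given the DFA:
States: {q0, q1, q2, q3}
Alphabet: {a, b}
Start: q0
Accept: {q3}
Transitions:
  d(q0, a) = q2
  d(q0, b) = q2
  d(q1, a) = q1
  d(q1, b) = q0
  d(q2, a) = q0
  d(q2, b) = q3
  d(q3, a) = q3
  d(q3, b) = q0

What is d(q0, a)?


Looking up transition d(q0, a)

q2


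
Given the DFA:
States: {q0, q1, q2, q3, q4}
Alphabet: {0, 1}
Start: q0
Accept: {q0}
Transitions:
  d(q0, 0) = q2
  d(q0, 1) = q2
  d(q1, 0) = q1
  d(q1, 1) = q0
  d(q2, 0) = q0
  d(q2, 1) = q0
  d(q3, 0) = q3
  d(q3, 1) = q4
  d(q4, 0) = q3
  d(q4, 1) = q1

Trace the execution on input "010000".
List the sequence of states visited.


Input: 010000
d(q0, 0) = q2
d(q2, 1) = q0
d(q0, 0) = q2
d(q2, 0) = q0
d(q0, 0) = q2
d(q2, 0) = q0


q0 -> q2 -> q0 -> q2 -> q0 -> q2 -> q0


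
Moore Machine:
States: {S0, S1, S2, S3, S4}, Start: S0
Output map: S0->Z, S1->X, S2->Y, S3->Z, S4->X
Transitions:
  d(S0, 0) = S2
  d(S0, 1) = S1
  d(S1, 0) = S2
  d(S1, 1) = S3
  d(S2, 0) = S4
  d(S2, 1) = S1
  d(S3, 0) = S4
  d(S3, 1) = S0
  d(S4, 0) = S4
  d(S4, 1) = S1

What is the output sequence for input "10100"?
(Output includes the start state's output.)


Start: S0 (output Z)
  --1--> S1 (output X)
  --0--> S2 (output Y)
  --1--> S1 (output X)
  --0--> S2 (output Y)
  --0--> S4 (output X)

"ZXYXYX"


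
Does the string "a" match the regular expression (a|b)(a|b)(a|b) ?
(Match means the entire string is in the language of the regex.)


|string| = 1; first = 'a'; last = 'a'

No, "a" does not match (a|b)(a|b)(a|b)


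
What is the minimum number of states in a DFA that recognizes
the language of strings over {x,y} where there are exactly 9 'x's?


States: count = 0, 1, ..., 9 (that's 10 states), plus a dead state for count > 9.
Total: 10 + 1 = 11. Accept = count-9 state.

11


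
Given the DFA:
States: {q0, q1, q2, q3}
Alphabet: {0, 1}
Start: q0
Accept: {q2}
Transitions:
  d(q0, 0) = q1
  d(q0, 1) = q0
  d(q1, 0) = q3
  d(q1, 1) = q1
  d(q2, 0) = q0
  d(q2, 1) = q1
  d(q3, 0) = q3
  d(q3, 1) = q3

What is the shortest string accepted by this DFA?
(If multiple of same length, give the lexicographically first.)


BFS by string length (lex-first path to each state shown):
  len 0: q0<-""
  len 1: q0<-"1", q1<-"0"
  len 2: q0<-"11", q1<-"01", q3<-"00"
  len 3: q0<-"111", q1<-"011", q3<-"000"
  len 4: q0<-"1111", q1<-"0111", q3<-"0000"
  len 5: q0<-"11111", q1<-"01111", q3<-"00000"
  len 6: q0<-"111111", q1<-"011111", q3<-"000000"
  len 7: q0<-"1111111", q1<-"0111111", q3<-"0000000"
  len 8: q0<-"11111111", q1<-"01111111", q3<-"00000000"

No string accepted (empty language)


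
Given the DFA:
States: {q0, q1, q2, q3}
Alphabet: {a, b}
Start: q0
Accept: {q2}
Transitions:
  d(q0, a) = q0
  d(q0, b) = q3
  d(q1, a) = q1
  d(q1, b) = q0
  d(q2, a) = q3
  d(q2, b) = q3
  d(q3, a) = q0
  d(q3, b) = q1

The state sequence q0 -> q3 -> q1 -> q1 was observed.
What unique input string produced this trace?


Trace back each transition to find the symbol:
  q0 --[b]--> q3
  q3 --[b]--> q1
  q1 --[a]--> q1

"bba"


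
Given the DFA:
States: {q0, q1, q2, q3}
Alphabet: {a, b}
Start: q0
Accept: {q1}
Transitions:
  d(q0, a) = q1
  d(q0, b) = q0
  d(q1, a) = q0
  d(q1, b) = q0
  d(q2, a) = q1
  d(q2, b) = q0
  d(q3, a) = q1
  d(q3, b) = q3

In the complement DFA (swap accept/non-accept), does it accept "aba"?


Trace: q0 -> q1 -> q0 -> q1
Final: q1
Original accept: {q1}
Complement: q1 is in original accept

No, complement rejects (original accepts)


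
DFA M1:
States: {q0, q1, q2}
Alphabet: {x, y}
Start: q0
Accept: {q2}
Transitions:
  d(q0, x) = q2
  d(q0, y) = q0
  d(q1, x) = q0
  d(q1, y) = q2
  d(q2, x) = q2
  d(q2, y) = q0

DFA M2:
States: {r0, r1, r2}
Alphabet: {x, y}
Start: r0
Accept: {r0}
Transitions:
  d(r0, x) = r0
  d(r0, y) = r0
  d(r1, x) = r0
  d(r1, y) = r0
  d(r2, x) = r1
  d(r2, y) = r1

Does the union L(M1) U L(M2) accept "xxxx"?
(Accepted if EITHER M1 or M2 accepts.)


M1: final=q2 accepted=True
M2: final=r0 accepted=True

Yes, union accepts


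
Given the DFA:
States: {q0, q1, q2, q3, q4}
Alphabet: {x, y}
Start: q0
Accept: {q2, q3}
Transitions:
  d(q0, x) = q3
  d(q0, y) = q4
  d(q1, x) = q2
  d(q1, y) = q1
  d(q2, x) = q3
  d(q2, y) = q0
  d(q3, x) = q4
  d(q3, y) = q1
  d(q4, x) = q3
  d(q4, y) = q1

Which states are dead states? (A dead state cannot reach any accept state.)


Forward reachability from each state:
  q0 -> reaches accept state q2 (live)
  q1 -> reaches accept state q2 (live)
  q2 -> reaches accept state q2 (live)
  q3 -> reaches accept state q2 (live)
  q4 -> reaches accept state q2 (live)

None (all states can reach an accept state)


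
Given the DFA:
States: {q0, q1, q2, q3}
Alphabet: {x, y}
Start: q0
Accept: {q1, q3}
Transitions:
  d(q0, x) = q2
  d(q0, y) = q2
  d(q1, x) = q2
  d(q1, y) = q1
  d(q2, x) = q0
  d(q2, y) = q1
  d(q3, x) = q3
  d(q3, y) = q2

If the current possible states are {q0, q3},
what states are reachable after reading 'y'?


Apply transition on 'y' from each current state:
  d(q0, y) = q2
  d(q3, y) = q2

{q2}


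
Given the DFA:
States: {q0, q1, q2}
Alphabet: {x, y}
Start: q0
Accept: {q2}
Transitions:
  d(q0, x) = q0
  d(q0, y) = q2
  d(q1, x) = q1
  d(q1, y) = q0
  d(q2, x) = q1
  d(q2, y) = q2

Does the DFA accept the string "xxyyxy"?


Trace: q0 -> q0 -> q0 -> q2 -> q2 -> q1 -> q0
Final state: q0
Accept states: {q2}

No, rejected (final state q0 is not an accept state)


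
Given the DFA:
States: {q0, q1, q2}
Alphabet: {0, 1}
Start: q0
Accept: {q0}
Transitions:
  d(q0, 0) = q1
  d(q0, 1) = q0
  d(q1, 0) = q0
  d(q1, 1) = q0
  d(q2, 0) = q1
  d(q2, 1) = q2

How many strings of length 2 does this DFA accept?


Enumerating all length-2 strings:
  "00" -> q0 [accept]
  "01" -> q0 [accept]
  "10" -> q1 [reject]
  "11" -> q0 [accept]

3 out of 4


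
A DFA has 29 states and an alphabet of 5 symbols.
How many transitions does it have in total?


Each state has exactly one transition per symbol.
29 * 5 = 145

145


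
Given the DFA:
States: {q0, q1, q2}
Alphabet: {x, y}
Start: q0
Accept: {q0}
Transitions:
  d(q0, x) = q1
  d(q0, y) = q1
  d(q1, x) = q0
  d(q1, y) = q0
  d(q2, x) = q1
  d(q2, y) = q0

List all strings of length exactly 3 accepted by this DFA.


All strings of length 3: 8 total
Accepted: 0

None


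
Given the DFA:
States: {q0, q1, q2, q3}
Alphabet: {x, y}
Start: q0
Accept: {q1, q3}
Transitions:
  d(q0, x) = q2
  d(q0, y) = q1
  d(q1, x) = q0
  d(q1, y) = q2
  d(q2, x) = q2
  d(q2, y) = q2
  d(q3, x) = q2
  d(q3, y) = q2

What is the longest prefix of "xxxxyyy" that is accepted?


Run the DFA, marking each prefix where the state is accepting:
  "" -> q0 [reject]
  "x" -> q2 [reject]
  "xx" -> q2 [reject]
  "xxx" -> q2 [reject]
  "xxxx" -> q2 [reject]
  "xxxxy" -> q2 [reject]
  "xxxxyy" -> q2 [reject]
  "xxxxyyy" -> q2 [reject]

No prefix is accepted


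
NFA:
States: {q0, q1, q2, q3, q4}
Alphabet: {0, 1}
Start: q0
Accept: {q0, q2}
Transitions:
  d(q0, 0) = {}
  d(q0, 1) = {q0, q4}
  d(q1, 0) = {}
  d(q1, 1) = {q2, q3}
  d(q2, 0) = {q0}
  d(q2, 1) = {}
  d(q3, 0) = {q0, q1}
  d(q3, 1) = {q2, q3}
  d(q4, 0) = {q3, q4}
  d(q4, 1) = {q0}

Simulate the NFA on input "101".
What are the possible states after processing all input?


Start: {q0}
  --1--> {q0, q4}
  --0--> {q3, q4}
  --1--> {q0, q2, q3}

{q0, q2, q3}


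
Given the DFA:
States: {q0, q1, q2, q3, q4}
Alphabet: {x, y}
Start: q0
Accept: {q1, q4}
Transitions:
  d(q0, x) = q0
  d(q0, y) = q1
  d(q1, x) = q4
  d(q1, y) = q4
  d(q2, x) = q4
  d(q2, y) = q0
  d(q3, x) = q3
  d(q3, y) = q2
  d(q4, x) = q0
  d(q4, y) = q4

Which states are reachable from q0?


BFS from q0:
  layer 0: {q0}
  layer 1: {q1}
  layer 2: {q4}

{q0, q1, q4}


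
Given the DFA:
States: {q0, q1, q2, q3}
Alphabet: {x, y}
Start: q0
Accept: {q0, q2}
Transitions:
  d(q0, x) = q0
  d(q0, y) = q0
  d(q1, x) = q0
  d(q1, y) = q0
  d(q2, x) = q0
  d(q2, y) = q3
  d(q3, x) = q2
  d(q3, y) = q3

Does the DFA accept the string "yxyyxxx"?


Trace: q0 -> q0 -> q0 -> q0 -> q0 -> q0 -> q0 -> q0
Final state: q0
Accept states: {q0, q2}

Yes, accepted (final state q0 is an accept state)


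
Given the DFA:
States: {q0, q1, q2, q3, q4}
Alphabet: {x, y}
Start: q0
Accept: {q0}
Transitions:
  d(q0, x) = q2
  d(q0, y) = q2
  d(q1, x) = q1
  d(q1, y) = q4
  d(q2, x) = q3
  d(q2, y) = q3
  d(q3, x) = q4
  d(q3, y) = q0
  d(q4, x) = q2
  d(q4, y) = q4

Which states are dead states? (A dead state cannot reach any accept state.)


Forward reachability from each state:
  q0 -> reaches accept state q0 (live)
  q1 -> reaches accept state q0 (live)
  q2 -> reaches accept state q0 (live)
  q3 -> reaches accept state q0 (live)
  q4 -> reaches accept state q0 (live)

None (all states can reach an accept state)


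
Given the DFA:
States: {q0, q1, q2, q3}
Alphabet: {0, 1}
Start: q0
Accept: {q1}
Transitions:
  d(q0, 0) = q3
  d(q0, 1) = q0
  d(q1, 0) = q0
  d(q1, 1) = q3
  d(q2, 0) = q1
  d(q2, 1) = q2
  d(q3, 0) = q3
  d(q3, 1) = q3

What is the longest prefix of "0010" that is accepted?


Run the DFA, marking each prefix where the state is accepting:
  "" -> q0 [reject]
  "0" -> q3 [reject]
  "00" -> q3 [reject]
  "001" -> q3 [reject]
  "0010" -> q3 [reject]

No prefix is accepted


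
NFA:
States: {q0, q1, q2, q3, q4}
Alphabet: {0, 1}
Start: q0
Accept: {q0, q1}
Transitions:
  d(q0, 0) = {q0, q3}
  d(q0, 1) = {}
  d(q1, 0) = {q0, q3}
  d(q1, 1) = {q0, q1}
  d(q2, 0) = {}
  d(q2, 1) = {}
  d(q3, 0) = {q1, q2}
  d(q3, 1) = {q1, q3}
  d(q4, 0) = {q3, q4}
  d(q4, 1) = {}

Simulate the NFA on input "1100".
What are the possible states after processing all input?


Start: {q0}
  --1--> {}
  --1--> {}
  --0--> {}
  --0--> {}

{} (empty set, no valid transitions)


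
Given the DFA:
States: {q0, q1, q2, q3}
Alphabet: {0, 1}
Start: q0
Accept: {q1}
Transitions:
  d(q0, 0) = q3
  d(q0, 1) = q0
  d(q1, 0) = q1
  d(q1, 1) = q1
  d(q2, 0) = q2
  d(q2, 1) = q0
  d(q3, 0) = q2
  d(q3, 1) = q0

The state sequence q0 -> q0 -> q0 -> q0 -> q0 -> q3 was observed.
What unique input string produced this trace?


Trace back each transition to find the symbol:
  q0 --[1]--> q0
  q0 --[1]--> q0
  q0 --[1]--> q0
  q0 --[1]--> q0
  q0 --[0]--> q3

"11110"


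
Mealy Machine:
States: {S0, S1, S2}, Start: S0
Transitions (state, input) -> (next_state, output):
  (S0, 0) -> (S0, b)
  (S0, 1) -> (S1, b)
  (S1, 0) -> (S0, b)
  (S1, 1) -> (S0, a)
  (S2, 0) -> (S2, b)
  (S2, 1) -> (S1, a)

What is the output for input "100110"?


Step-by-step:
  (S0, 1) -> (S1, b)
  (S1, 0) -> (S0, b)
  (S0, 0) -> (S0, b)
  (S0, 1) -> (S1, b)
  (S1, 1) -> (S0, a)
  (S0, 0) -> (S0, b)

"bbbbab"


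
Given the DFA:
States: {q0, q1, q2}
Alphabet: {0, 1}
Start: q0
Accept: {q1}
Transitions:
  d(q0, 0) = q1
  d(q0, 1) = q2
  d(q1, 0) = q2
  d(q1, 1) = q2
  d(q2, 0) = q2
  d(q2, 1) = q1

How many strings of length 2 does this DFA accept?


Enumerating all length-2 strings:
  "00" -> q2 [reject]
  "01" -> q2 [reject]
  "10" -> q2 [reject]
  "11" -> q1 [accept]

1 out of 4


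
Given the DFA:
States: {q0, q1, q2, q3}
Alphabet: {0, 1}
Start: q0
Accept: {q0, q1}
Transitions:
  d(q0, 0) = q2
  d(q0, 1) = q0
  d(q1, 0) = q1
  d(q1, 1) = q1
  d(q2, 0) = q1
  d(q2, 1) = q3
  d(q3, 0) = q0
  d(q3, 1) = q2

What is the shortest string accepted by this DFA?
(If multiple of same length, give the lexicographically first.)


BFS by string length (lex-first path to each state shown):
  len 0: q0<-""
Found accept state at length 0.

"" (empty string)


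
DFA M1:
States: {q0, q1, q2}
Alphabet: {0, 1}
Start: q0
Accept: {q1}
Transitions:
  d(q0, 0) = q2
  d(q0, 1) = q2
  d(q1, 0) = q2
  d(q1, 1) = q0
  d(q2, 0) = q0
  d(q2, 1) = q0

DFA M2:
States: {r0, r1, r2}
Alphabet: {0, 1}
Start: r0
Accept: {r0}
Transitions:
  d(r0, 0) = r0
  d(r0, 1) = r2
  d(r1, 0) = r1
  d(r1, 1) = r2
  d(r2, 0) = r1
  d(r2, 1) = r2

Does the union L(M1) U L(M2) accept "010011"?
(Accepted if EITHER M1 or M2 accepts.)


M1: final=q0 accepted=False
M2: final=r2 accepted=False

No, union rejects (neither accepts)


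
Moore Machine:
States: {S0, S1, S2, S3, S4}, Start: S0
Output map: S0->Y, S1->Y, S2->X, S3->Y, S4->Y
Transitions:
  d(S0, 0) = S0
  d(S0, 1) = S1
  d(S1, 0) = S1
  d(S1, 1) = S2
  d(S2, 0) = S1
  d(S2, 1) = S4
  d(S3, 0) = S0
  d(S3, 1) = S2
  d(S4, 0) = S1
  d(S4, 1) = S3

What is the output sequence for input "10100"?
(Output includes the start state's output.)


Start: S0 (output Y)
  --1--> S1 (output Y)
  --0--> S1 (output Y)
  --1--> S2 (output X)
  --0--> S1 (output Y)
  --0--> S1 (output Y)

"YYYXYY"


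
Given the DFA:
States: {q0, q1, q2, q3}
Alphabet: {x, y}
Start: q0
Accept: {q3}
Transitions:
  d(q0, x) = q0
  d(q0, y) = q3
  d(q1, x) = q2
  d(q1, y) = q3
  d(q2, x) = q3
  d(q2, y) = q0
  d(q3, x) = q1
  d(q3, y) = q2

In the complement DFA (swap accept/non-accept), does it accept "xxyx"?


Trace: q0 -> q0 -> q0 -> q3 -> q1
Final: q1
Original accept: {q3}
Complement: q1 is not in original accept

Yes, complement accepts (original rejects)


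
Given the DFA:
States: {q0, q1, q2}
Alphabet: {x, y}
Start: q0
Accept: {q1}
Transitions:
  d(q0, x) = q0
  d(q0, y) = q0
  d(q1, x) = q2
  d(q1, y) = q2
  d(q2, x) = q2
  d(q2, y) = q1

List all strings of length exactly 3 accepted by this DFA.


All strings of length 3: 8 total
Accepted: 0

None


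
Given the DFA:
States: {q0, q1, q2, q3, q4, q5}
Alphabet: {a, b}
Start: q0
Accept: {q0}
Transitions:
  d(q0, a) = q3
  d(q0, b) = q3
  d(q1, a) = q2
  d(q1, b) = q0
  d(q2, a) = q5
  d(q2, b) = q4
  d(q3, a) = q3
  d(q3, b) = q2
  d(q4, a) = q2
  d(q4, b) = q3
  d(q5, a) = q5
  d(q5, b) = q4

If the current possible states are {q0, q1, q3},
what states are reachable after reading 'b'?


Apply transition on 'b' from each current state:
  d(q0, b) = q3
  d(q1, b) = q0
  d(q3, b) = q2

{q0, q2, q3}


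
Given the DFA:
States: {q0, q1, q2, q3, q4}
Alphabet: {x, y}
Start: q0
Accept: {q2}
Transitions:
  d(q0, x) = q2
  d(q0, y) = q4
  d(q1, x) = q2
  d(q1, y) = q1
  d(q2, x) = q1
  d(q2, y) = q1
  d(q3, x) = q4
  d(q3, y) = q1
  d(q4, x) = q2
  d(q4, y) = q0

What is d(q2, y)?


Looking up transition d(q2, y)

q1


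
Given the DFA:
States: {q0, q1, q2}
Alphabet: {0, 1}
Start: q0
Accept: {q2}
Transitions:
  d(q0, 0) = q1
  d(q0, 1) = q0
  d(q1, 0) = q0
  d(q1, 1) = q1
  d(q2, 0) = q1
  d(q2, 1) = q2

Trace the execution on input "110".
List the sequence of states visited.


Input: 110
d(q0, 1) = q0
d(q0, 1) = q0
d(q0, 0) = q1


q0 -> q0 -> q0 -> q1


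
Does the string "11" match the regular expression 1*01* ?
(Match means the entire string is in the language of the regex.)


|string| = 2; first = '1'; last = '1'

No, "11" does not match 1*01*


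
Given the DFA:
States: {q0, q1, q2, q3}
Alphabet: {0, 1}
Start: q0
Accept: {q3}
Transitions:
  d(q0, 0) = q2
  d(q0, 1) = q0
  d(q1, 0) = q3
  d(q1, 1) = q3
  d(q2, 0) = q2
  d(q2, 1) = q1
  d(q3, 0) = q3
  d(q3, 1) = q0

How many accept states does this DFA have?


Accept states listed: {q3}
Counting: q3(1)

1


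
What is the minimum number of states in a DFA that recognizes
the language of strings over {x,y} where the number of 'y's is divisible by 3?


States track (count of 'y') mod 3.
Need 3 states: one per remainder 0..2; accept = remainder 0.

3


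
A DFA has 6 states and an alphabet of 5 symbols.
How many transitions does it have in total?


Each state has exactly one transition per symbol.
6 * 5 = 30

30


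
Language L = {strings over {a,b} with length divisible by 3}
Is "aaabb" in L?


length = 5; 5 mod 3 = 2

No, "aaabb" is not in L


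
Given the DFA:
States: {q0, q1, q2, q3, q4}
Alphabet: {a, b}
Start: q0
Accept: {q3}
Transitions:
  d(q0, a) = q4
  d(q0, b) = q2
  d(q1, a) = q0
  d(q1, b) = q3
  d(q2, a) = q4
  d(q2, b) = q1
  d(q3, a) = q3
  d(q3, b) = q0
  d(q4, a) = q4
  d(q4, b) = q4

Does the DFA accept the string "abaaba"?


Trace: q0 -> q4 -> q4 -> q4 -> q4 -> q4 -> q4
Final state: q4
Accept states: {q3}

No, rejected (final state q4 is not an accept state)


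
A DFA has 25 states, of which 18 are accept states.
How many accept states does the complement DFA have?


Complement swaps accept and non-accept states.
25 - 18 = 7

7


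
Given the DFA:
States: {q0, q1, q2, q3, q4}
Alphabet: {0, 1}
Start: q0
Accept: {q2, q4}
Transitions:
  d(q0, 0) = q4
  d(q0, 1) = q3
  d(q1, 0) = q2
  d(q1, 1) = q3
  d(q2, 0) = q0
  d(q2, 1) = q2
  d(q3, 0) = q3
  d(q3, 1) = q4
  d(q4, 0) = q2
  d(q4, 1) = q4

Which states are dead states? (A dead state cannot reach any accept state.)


Forward reachability from each state:
  q0 -> reaches accept state q2 (live)
  q1 -> reaches accept state q2 (live)
  q2 -> reaches accept state q2 (live)
  q3 -> reaches accept state q2 (live)
  q4 -> reaches accept state q2 (live)

None (all states can reach an accept state)


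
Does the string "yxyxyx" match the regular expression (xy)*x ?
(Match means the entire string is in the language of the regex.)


|string| = 6; first = 'y'; last = 'x'

No, "yxyxyx" does not match (xy)*x


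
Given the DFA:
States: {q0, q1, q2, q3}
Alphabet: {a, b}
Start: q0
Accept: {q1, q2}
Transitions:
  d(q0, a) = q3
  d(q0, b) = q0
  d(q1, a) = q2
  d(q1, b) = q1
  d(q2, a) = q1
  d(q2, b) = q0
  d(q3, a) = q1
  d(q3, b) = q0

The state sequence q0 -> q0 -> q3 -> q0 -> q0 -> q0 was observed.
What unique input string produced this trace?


Trace back each transition to find the symbol:
  q0 --[b]--> q0
  q0 --[a]--> q3
  q3 --[b]--> q0
  q0 --[b]--> q0
  q0 --[b]--> q0

"babbb"


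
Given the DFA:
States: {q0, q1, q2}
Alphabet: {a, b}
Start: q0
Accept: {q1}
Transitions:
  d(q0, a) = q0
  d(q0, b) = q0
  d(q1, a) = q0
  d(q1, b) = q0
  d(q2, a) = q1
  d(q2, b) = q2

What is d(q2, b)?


Looking up transition d(q2, b)

q2


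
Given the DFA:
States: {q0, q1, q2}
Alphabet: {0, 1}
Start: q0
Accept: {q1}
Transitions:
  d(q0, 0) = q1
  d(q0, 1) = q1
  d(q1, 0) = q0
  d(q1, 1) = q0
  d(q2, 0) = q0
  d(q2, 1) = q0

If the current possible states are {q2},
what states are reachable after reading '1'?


Apply transition on '1' from each current state:
  d(q2, 1) = q0

{q0}


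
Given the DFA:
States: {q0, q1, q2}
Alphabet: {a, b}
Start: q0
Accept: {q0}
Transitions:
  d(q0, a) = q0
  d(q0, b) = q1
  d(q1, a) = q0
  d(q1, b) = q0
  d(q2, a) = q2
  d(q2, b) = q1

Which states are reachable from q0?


BFS from q0:
  layer 0: {q0}
  layer 1: {q1}

{q0, q1}


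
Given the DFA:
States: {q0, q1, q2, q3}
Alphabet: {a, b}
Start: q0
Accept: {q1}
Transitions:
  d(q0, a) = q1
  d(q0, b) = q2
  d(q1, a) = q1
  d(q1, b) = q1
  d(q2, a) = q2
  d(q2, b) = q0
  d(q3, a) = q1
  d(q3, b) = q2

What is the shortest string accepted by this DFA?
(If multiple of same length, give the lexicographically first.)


BFS by string length (lex-first path to each state shown):
  len 0: q0<-""
  len 1: q1<-"a", q2<-"b"
Found accept state at length 1.

"a"


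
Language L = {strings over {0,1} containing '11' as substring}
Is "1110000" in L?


'11' occurs at index 0

Yes, "1110000" is in L


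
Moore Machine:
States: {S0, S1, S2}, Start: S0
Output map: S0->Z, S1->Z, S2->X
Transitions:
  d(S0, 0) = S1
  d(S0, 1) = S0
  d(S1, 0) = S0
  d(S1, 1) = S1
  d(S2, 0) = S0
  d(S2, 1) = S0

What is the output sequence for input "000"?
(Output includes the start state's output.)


Start: S0 (output Z)
  --0--> S1 (output Z)
  --0--> S0 (output Z)
  --0--> S1 (output Z)

"ZZZZ"


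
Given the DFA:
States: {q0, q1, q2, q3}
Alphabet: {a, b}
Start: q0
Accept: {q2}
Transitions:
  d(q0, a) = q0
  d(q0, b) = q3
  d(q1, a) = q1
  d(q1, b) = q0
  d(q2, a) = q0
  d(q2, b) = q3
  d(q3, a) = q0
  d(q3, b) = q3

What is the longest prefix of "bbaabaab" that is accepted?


Run the DFA, marking each prefix where the state is accepting:
  "" -> q0 [reject]
  "b" -> q3 [reject]
  "bb" -> q3 [reject]
  "bba" -> q0 [reject]
  "bbaa" -> q0 [reject]
  "bbaab" -> q3 [reject]
  "bbaaba" -> q0 [reject]
  "bbaabaa" -> q0 [reject]
  "bbaabaab" -> q3 [reject]

No prefix is accepted


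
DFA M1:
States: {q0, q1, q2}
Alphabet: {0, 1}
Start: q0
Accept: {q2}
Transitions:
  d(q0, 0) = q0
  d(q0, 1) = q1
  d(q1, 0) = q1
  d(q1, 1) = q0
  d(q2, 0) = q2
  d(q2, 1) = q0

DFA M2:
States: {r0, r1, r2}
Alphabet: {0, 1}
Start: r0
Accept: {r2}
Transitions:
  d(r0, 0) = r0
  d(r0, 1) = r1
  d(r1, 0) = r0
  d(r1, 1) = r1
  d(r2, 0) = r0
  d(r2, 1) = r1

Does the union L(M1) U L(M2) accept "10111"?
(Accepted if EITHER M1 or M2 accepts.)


M1: final=q0 accepted=False
M2: final=r1 accepted=False

No, union rejects (neither accepts)


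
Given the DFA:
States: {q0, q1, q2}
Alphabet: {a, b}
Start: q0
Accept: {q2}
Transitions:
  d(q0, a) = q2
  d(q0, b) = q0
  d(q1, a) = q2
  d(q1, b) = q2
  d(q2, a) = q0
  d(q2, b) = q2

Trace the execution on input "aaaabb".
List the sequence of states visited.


Input: aaaabb
d(q0, a) = q2
d(q2, a) = q0
d(q0, a) = q2
d(q2, a) = q0
d(q0, b) = q0
d(q0, b) = q0


q0 -> q2 -> q0 -> q2 -> q0 -> q0 -> q0


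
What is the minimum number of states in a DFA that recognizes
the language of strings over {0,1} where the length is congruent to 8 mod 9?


States track (length) mod 9.
Need 9 states: one per remainder 0..8; accept = remainder 8.

9


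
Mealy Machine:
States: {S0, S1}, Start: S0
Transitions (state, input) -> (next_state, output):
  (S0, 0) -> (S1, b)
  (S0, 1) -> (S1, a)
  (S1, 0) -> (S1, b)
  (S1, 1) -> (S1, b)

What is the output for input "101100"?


Step-by-step:
  (S0, 1) -> (S1, a)
  (S1, 0) -> (S1, b)
  (S1, 1) -> (S1, b)
  (S1, 1) -> (S1, b)
  (S1, 0) -> (S1, b)
  (S1, 0) -> (S1, b)

"abbbbb"


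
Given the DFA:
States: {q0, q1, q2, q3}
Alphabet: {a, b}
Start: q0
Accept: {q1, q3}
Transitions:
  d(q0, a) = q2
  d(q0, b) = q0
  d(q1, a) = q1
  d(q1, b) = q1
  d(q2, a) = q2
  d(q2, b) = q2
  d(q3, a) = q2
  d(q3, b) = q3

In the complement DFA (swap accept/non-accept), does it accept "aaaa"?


Trace: q0 -> q2 -> q2 -> q2 -> q2
Final: q2
Original accept: {q1, q3}
Complement: q2 is not in original accept

Yes, complement accepts (original rejects)


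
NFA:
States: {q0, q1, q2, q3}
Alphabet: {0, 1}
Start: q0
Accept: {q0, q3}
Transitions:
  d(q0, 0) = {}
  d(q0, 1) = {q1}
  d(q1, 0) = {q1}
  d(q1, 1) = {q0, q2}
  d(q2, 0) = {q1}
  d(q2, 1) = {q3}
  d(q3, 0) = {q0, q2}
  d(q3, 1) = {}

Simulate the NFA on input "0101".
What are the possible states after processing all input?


Start: {q0}
  --0--> {}
  --1--> {}
  --0--> {}
  --1--> {}

{} (empty set, no valid transitions)


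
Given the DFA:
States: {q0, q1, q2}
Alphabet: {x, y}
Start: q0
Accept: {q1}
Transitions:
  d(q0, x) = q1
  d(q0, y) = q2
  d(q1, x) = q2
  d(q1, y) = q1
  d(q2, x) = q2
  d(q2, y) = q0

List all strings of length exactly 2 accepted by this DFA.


All strings of length 2: 4 total
Accepted: 1

"xy"


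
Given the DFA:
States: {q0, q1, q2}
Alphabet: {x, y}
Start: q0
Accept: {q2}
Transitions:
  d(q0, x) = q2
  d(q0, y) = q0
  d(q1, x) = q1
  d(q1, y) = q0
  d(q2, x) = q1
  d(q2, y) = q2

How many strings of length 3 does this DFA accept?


Enumerating all length-3 strings:
  "xxx" -> q1 [reject]
  "xxy" -> q0 [reject]
  "xyx" -> q1 [reject]
  "xyy" -> q2 [accept]
  "yxx" -> q1 [reject]
  "yxy" -> q2 [accept]
  "yyx" -> q2 [accept]
  "yyy" -> q0 [reject]

3 out of 8


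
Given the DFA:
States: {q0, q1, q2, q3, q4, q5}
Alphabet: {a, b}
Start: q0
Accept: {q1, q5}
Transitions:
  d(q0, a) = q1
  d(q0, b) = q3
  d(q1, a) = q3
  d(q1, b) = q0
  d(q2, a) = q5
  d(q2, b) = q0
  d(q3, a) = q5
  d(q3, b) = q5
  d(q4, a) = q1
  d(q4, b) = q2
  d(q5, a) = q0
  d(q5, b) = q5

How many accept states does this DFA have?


Accept states listed: {q1, q5}
Counting: q1(1) q5(2)

2


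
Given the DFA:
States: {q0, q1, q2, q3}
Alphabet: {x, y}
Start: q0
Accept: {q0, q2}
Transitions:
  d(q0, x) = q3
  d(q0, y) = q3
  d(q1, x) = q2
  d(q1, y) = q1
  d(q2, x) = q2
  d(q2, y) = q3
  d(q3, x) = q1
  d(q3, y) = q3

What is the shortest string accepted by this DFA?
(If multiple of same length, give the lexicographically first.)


BFS by string length (lex-first path to each state shown):
  len 0: q0<-""
Found accept state at length 0.

"" (empty string)


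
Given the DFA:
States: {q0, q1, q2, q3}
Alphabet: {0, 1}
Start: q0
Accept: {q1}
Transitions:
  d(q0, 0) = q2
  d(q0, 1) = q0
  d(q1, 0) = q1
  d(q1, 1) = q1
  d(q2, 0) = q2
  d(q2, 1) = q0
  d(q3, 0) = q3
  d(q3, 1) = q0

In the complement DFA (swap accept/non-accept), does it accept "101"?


Trace: q0 -> q0 -> q2 -> q0
Final: q0
Original accept: {q1}
Complement: q0 is not in original accept

Yes, complement accepts (original rejects)


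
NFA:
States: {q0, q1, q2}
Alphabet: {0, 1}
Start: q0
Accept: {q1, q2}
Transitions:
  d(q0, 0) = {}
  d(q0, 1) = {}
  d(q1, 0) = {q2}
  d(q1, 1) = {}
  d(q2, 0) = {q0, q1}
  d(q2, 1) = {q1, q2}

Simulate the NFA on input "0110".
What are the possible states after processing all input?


Start: {q0}
  --0--> {}
  --1--> {}
  --1--> {}
  --0--> {}

{} (empty set, no valid transitions)


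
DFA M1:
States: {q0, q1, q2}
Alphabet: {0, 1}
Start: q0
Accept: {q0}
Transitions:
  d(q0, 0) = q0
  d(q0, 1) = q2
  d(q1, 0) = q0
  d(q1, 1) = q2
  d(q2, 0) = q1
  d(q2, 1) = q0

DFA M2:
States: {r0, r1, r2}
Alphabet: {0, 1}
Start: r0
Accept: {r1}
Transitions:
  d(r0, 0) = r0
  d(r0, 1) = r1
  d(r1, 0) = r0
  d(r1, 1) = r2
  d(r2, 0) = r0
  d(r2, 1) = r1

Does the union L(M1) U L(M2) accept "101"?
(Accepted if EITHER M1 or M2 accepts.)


M1: final=q2 accepted=False
M2: final=r1 accepted=True

Yes, union accepts


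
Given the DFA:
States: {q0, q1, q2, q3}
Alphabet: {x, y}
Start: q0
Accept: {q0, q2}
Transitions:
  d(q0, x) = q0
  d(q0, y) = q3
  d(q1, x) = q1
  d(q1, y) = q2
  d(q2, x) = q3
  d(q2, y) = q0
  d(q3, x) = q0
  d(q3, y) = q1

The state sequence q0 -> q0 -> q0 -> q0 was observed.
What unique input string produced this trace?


Trace back each transition to find the symbol:
  q0 --[x]--> q0
  q0 --[x]--> q0
  q0 --[x]--> q0

"xxx"


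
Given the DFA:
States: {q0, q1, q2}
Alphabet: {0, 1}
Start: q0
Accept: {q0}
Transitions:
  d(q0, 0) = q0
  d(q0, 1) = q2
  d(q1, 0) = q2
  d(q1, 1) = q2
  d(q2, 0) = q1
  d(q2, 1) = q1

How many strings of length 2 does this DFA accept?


Enumerating all length-2 strings:
  "00" -> q0 [accept]
  "01" -> q2 [reject]
  "10" -> q1 [reject]
  "11" -> q1 [reject]

1 out of 4


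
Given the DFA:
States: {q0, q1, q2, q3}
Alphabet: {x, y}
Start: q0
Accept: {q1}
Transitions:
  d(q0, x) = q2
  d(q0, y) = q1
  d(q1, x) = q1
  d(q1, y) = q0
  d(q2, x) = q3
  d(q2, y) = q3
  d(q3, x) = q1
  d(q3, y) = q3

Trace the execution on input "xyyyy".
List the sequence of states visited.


Input: xyyyy
d(q0, x) = q2
d(q2, y) = q3
d(q3, y) = q3
d(q3, y) = q3
d(q3, y) = q3


q0 -> q2 -> q3 -> q3 -> q3 -> q3


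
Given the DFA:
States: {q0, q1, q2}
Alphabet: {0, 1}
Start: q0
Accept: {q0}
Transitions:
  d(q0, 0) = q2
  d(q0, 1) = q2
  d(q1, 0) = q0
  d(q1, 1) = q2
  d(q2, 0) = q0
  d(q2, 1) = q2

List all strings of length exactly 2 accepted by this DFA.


All strings of length 2: 4 total
Accepted: 2

"00", "10"


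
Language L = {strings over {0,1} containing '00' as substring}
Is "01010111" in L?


'00' does not occur

No, "01010111" is not in L


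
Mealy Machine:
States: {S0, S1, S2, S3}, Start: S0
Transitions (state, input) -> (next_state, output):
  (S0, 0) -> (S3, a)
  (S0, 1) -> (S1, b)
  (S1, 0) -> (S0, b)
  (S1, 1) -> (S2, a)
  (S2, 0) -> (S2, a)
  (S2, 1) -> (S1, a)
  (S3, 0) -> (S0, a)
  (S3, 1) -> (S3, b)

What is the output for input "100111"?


Step-by-step:
  (S0, 1) -> (S1, b)
  (S1, 0) -> (S0, b)
  (S0, 0) -> (S3, a)
  (S3, 1) -> (S3, b)
  (S3, 1) -> (S3, b)
  (S3, 1) -> (S3, b)

"bbabbb"


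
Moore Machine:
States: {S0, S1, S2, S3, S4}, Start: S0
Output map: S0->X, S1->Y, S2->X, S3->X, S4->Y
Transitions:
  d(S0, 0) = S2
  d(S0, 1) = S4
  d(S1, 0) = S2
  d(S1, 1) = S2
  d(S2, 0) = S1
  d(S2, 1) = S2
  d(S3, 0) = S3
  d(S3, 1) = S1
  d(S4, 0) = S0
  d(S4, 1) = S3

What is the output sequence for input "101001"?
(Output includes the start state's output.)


Start: S0 (output X)
  --1--> S4 (output Y)
  --0--> S0 (output X)
  --1--> S4 (output Y)
  --0--> S0 (output X)
  --0--> S2 (output X)
  --1--> S2 (output X)

"XYXYXXX"


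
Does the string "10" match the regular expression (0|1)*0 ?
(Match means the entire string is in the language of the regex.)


|string| = 2; first = '1'; last = '0'

Yes, "10" matches (0|1)*0


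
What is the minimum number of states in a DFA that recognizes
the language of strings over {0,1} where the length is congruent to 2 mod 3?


States track (length) mod 3.
Need 3 states: one per remainder 0..2; accept = remainder 2.

3


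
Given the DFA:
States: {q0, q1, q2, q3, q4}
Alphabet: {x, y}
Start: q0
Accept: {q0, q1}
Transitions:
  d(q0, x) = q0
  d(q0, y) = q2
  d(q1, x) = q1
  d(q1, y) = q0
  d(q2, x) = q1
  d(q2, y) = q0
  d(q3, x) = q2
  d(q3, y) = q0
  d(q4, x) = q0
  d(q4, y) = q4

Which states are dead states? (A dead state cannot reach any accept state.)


Forward reachability from each state:
  q0 -> reaches accept state q0 (live)
  q1 -> reaches accept state q0 (live)
  q2 -> reaches accept state q0 (live)
  q3 -> reaches accept state q0 (live)
  q4 -> reaches accept state q0 (live)

None (all states can reach an accept state)


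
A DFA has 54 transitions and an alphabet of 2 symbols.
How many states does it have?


Each state has exactly one transition per symbol.
states = transitions / |alphabet| = 54 / 2 = 27

27


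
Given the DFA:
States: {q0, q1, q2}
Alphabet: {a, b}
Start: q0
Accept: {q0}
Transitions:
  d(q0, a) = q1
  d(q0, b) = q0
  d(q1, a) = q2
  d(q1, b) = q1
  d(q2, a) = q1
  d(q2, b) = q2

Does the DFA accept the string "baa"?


Trace: q0 -> q0 -> q1 -> q2
Final state: q2
Accept states: {q0}

No, rejected (final state q2 is not an accept state)


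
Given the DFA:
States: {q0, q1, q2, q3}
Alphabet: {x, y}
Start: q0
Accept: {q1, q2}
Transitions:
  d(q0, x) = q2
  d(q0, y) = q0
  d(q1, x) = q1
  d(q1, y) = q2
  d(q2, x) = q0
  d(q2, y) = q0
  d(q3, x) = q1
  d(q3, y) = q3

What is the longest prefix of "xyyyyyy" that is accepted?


Run the DFA, marking each prefix where the state is accepting:
  "" -> q0 [reject]
  "x" -> q2 [accept]
  "xy" -> q0 [reject]
  "xyy" -> q0 [reject]
  "xyyy" -> q0 [reject]
  "xyyyy" -> q0 [reject]
  "xyyyyy" -> q0 [reject]
  "xyyyyyy" -> q0 [reject]

"x"


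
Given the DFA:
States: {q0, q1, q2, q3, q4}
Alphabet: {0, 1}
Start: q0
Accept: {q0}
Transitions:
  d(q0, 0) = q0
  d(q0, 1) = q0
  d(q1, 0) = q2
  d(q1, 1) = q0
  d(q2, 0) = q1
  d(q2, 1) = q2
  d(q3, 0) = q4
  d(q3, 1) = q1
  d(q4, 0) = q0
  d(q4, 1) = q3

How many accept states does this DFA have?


Accept states listed: {q0}
Counting: q0(1)

1


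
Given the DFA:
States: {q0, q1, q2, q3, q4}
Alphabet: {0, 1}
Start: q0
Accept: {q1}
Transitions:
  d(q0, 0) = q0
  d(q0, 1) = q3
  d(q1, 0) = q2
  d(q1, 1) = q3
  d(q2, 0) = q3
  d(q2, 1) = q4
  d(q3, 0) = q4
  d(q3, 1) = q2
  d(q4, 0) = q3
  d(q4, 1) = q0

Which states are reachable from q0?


BFS from q0:
  layer 0: {q0}
  layer 1: {q3}
  layer 2: {q2, q4}

{q0, q2, q3, q4}


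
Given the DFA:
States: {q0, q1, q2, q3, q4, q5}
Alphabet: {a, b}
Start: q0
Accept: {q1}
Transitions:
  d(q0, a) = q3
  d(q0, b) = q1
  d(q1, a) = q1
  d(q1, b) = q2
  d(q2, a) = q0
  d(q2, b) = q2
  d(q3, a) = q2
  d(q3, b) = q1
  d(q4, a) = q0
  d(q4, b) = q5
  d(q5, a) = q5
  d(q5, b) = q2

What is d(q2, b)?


Looking up transition d(q2, b)

q2


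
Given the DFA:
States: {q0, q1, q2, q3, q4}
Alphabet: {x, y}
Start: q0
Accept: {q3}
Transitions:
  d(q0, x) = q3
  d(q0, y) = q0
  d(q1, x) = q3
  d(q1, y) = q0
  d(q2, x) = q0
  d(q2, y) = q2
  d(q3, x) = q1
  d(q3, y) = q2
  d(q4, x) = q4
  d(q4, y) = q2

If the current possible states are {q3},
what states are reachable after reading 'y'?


Apply transition on 'y' from each current state:
  d(q3, y) = q2

{q2}


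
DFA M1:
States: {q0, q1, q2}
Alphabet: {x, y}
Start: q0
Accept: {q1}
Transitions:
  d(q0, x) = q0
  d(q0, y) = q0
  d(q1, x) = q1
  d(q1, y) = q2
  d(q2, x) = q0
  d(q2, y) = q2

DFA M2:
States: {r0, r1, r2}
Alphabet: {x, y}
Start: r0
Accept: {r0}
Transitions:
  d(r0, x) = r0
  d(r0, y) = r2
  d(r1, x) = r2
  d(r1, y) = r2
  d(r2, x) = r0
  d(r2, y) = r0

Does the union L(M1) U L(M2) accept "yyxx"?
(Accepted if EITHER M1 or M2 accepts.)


M1: final=q0 accepted=False
M2: final=r0 accepted=True

Yes, union accepts


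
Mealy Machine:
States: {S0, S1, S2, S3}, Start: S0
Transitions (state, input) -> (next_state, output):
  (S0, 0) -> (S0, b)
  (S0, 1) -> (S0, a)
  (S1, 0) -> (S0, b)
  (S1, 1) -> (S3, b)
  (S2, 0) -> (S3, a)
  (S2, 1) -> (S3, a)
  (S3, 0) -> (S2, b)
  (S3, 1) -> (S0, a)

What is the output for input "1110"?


Step-by-step:
  (S0, 1) -> (S0, a)
  (S0, 1) -> (S0, a)
  (S0, 1) -> (S0, a)
  (S0, 0) -> (S0, b)

"aaab"


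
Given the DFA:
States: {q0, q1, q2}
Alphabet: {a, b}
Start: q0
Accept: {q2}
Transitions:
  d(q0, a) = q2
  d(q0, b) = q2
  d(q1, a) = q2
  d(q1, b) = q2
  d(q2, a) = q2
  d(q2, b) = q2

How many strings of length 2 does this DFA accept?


Enumerating all length-2 strings:
  "aa" -> q2 [accept]
  "ab" -> q2 [accept]
  "ba" -> q2 [accept]
  "bb" -> q2 [accept]

4 out of 4


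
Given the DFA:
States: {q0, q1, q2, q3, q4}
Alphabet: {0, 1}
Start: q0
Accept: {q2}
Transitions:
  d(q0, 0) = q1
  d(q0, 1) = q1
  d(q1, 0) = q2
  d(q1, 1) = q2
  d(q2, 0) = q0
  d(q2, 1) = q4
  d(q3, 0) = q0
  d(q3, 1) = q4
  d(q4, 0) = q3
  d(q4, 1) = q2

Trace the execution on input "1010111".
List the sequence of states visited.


Input: 1010111
d(q0, 1) = q1
d(q1, 0) = q2
d(q2, 1) = q4
d(q4, 0) = q3
d(q3, 1) = q4
d(q4, 1) = q2
d(q2, 1) = q4


q0 -> q1 -> q2 -> q4 -> q3 -> q4 -> q2 -> q4


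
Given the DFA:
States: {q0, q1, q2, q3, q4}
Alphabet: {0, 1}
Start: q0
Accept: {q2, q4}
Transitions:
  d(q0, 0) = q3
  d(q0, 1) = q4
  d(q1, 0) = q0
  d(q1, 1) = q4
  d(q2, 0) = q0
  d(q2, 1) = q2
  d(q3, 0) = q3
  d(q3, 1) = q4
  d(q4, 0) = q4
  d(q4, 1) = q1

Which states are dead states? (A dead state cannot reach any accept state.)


Forward reachability from each state:
  q0 -> reaches accept state q4 (live)
  q1 -> reaches accept state q4 (live)
  q2 -> reaches accept state q2 (live)
  q3 -> reaches accept state q4 (live)
  q4 -> reaches accept state q4 (live)

None (all states can reach an accept state)


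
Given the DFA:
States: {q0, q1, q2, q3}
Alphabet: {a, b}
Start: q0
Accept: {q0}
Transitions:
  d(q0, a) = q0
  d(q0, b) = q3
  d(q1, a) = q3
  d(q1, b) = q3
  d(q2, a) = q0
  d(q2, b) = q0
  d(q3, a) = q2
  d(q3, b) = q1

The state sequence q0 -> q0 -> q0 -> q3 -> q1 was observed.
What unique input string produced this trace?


Trace back each transition to find the symbol:
  q0 --[a]--> q0
  q0 --[a]--> q0
  q0 --[b]--> q3
  q3 --[b]--> q1

"aabb"


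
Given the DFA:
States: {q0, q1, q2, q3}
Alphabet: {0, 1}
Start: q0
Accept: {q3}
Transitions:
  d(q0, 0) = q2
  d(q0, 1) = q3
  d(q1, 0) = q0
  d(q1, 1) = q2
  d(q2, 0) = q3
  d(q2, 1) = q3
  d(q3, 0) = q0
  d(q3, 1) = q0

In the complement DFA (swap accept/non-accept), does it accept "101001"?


Trace: q0 -> q3 -> q0 -> q3 -> q0 -> q2 -> q3
Final: q3
Original accept: {q3}
Complement: q3 is in original accept

No, complement rejects (original accepts)


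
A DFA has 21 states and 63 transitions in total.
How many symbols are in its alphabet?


Each state has exactly one transition per symbol.
|alphabet| = transitions / states = 63 / 21 = 3

3


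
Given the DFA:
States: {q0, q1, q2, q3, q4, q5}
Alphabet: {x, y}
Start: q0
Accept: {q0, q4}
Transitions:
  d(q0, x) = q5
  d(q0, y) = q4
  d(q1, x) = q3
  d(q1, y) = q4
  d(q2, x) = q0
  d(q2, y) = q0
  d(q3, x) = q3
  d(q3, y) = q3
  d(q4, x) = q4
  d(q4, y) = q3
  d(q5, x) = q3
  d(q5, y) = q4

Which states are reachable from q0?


BFS from q0:
  layer 0: {q0}
  layer 1: {q4, q5}
  layer 2: {q3}

{q0, q3, q4, q5}


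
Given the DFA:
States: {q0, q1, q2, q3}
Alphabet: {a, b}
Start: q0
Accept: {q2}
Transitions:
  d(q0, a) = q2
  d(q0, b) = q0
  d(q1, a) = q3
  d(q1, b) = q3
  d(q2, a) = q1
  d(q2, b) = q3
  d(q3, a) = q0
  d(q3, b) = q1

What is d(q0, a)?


Looking up transition d(q0, a)

q2


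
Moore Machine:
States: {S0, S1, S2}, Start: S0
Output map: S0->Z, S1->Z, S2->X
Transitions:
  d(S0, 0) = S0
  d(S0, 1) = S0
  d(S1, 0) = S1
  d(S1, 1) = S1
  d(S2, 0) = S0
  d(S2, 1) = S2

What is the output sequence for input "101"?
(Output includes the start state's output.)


Start: S0 (output Z)
  --1--> S0 (output Z)
  --0--> S0 (output Z)
  --1--> S0 (output Z)

"ZZZZ"


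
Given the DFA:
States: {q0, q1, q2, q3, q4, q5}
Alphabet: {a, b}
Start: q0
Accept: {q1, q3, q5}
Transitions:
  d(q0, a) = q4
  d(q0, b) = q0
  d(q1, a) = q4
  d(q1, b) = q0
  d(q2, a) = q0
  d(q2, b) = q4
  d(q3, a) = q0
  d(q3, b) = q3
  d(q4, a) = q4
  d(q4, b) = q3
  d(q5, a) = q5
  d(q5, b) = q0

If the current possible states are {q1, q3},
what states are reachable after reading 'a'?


Apply transition on 'a' from each current state:
  d(q1, a) = q4
  d(q3, a) = q0

{q0, q4}


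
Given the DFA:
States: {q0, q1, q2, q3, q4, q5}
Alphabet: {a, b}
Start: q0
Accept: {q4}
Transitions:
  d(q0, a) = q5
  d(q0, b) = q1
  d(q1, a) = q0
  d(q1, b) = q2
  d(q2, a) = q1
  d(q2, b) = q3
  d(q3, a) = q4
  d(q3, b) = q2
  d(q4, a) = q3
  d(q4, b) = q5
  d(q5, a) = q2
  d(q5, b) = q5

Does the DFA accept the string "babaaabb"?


Trace: q0 -> q1 -> q0 -> q1 -> q0 -> q5 -> q2 -> q3 -> q2
Final state: q2
Accept states: {q4}

No, rejected (final state q2 is not an accept state)


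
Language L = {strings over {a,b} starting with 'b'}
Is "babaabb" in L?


first symbol = 'b'

Yes, "babaabb" is in L


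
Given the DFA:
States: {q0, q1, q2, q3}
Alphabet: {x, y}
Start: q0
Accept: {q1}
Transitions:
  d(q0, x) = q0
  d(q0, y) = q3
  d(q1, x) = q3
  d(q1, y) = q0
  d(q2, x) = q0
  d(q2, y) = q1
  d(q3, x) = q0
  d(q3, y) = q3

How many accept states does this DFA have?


Accept states listed: {q1}
Counting: q1(1)

1


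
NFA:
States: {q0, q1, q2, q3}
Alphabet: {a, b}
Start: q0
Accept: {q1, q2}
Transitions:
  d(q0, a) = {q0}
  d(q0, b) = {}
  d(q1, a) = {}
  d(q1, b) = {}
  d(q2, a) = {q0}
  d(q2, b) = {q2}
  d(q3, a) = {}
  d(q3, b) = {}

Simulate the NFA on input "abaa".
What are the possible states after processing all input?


Start: {q0}
  --a--> {q0}
  --b--> {}
  --a--> {}
  --a--> {}

{} (empty set, no valid transitions)


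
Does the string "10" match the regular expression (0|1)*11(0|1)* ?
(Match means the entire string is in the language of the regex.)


|string| = 2; first = '1'; last = '0'

No, "10" does not match (0|1)*11(0|1)*


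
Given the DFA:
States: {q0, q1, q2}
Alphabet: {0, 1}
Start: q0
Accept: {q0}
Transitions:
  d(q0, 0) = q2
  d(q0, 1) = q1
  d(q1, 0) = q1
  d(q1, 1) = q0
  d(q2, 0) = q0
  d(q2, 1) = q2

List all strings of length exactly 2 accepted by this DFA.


All strings of length 2: 4 total
Accepted: 2

"00", "11"
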